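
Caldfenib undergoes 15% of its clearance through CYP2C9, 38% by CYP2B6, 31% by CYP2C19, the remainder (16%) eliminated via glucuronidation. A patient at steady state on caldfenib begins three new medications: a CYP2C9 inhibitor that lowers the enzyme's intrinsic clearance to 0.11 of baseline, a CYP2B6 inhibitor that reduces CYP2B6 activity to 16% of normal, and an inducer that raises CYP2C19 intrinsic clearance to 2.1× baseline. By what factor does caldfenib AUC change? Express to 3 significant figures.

The CYP2C9 pathway (15% of clearance) is reduced to 0.11× activity: 0.15 × 0.11 = 0.0165.
The CYP2B6 pathway (38% of clearance) falls to 0.16× activity: 0.38 × 0.16 = 0.0608.
The CYP2C19 pathway (31% of clearance) increases to 2.1× activity: 0.31 × 2.1 = 0.651.
Non-CYP routes (16%) are unchanged.
Relative clearance = 0.0165 + 0.0608 + 0.651 + 0.16 = 0.8883.
Because AUC varies inversely with clearance, the combined effect is 1 / 0.8883 = 1.13.

1.13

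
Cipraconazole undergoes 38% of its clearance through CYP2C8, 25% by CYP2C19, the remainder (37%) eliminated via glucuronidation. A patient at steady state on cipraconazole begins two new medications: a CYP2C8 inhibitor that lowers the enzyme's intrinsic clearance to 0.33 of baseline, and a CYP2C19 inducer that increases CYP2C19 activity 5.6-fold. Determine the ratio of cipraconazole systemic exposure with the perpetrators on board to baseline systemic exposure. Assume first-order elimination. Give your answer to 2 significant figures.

0.53

The CYP2C8 pathway (38% of clearance) falls to 0.33× activity: 0.38 × 0.33 = 0.1254.
The CYP2C19 pathway (25% of clearance) increases to 5.6× activity: 0.25 × 5.6 = 1.4.
The remaining 37% of clearance is unaffected.
New clearance relative to baseline: 0.1254 + 1.4 + 0.37 = 1.8954.
Because systemic exposure varies inversely with clearance, the combined effect is 1 / 1.8954 = 0.53.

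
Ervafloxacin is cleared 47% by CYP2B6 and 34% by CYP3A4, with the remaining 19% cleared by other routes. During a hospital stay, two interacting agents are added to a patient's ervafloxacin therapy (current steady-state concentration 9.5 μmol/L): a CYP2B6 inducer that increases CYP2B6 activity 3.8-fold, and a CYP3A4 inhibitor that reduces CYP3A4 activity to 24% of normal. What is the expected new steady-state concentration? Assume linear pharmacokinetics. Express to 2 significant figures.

4.6 μmol/L

CYP2B6: 0.47 × 3.8 = 1.786
CYP3A4: 0.34 × 0.24 = 0.0816
Other: 0.19 (unchanged)
Relative clearance = 1.786 + 0.0816 + 0.19 = 2.0576.
New steady-state concentration = 9.5 / 2.0576 = 4.6 μmol/L (concentration scales inversely with clearance).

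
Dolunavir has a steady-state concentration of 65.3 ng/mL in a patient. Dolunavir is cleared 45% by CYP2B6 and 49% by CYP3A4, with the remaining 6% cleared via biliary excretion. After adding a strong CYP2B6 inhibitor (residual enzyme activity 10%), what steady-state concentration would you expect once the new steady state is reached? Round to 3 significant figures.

110 ng/mL

The CYP2B6 pathway (45% of clearance) falls to 0.1× activity: 0.45 × 0.1 = 0.045.
CYP3A4 (49%) and the residual 6% are unaffected.
Relative clearance = 0.045 + 0.49 + 0.06 = 0.595.
Steady-state concentration ∝ 1/CL, so new value = 65.3 / 0.595 = 110 ng/mL.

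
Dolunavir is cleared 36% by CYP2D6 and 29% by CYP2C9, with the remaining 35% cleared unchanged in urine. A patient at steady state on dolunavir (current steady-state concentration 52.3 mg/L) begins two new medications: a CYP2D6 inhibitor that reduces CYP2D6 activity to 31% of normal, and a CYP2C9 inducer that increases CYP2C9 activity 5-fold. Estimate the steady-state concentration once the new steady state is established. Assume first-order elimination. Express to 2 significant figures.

27 mg/L

The CYP2D6 pathway (36% of clearance) is reduced to 0.31× activity: 0.36 × 0.31 = 0.1116.
The CYP2C9 pathway (29% of clearance) increases to 5× activity: 0.29 × 5 = 1.45.
The remaining 35% of clearance is unaffected.
CL_new/CL_old = 0.1116 + 1.45 + 0.35 = 1.9116.
Steady-state concentration ∝ 1/CL: new value = 52.3 / 1.9116 = 27 mg/L.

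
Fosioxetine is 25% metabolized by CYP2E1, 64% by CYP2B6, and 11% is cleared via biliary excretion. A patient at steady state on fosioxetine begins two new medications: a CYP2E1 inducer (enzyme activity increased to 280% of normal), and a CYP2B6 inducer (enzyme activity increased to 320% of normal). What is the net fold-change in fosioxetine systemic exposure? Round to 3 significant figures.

CYP2E1: 0.25 × 2.8 = 0.7
CYP2B6: 0.64 × 3.2 = 2.048
Other: 0.11 (unchanged)
New clearance relative to baseline: 0.7 + 2.048 + 0.11 = 2.858.
Because systemic exposure varies inversely with clearance, the combined effect is 1 / 2.858 = 0.350.

0.350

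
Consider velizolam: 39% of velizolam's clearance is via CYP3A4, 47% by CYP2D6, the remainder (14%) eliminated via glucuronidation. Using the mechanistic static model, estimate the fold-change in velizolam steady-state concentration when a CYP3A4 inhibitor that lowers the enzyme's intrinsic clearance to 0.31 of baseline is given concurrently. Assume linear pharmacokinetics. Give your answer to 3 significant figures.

The CYP3A4 pathway (39% of clearance) is reduced to 0.31× activity: 0.39 × 0.31 = 0.1209.
CYP2D6 (47%) and the residual 14% are unaffected.
Relative clearance = 0.1209 + 0.47 + 0.14 = 0.7309.
Since steady-state concentration ∝ 1/CL, the ratio is 1 / 0.7309 = 1.37.

1.37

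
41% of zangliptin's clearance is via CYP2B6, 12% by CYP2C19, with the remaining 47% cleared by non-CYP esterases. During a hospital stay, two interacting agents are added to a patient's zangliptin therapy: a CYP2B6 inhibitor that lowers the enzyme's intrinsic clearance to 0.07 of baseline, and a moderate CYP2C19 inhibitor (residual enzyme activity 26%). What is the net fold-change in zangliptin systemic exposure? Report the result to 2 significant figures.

The CYP2B6 pathway (41% of clearance) falls to 0.07× activity: 0.41 × 0.07 = 0.0287.
The CYP2C19 pathway (12% of clearance) is reduced to 0.26× activity: 0.12 × 0.26 = 0.0312.
Non-CYP routes (47%) are unchanged.
New clearance relative to baseline: 0.0287 + 0.0312 + 0.47 = 0.5299.
Because systemic exposure varies inversely with clearance, the combined effect is 1 / 0.5299 = 1.9.

1.9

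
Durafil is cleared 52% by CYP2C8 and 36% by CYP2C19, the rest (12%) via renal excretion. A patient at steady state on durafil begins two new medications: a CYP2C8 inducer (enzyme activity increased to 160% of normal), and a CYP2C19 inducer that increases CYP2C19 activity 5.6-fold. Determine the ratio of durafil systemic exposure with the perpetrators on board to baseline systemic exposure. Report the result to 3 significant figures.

The CYP2C8 pathway (52% of clearance) increases to 1.6× activity: 0.52 × 1.6 = 0.832.
The CYP2C19 pathway (36% of clearance) rises to 5.6× activity: 0.36 × 5.6 = 2.016.
Non-CYP routes (12%) are unchanged.
New clearance relative to baseline: 0.832 + 2.016 + 0.12 = 2.968.
Because systemic exposure varies inversely with clearance, the combined effect is 1 / 2.968 = 0.337.

0.337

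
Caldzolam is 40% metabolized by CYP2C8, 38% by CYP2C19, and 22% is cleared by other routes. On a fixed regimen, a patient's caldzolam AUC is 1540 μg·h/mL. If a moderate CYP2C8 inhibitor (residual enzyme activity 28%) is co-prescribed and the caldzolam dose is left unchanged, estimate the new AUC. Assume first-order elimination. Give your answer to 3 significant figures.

CYP2C8: 0.4 × 0.28 = 0.112
CYP2C19: 0.38 (unchanged)
Other: 0.22 (unchanged)
CL_new/CL_old = 0.112 + 0.38 + 0.22 = 0.712.
AUC ∝ 1/CL, so new value = 1540 / 0.712 = 2.16 × 10³ μg·h/mL.

2.16 × 10³ μg·h/mL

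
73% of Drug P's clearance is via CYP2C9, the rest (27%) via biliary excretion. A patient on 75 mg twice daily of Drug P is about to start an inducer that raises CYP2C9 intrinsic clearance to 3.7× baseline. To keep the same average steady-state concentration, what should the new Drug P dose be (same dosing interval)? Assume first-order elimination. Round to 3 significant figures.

223 mg

The CYP2C9 pathway (73% of clearance) is boosted to 3.7× activity: 0.73 × 3.7 = 2.701.
Non-CYP routes (27%) are unchanged.
CL_new/CL_old = 2.701 + 0.27 = 2.971.
To maintain the same steady-state level, dose must scale with clearance: new dose = 75 × 2.971 = 223 mg.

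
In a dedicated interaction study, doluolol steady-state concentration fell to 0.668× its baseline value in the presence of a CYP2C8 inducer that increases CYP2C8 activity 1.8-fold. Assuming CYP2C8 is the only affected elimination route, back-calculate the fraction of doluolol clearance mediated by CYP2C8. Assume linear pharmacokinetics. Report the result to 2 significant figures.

Let x = fm,CYP2C8. Because steady-state concentration ∝ 1/CL, relative clearance rose to 1/0.668 = 1.497.
Setting x·1.8 + (1 − x) = 1.497 and solving: x = (1.497 − 1)/(1.8 − 1) = 0.62.

0.62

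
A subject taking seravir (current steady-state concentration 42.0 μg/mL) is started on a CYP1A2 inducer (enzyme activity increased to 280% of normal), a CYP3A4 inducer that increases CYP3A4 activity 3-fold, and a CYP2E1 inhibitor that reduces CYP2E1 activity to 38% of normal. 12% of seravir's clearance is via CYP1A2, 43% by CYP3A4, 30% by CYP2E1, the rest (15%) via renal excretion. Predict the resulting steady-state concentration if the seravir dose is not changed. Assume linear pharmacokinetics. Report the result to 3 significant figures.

22.2 μg/mL

CYP1A2: 0.12 × 2.8 = 0.336
CYP3A4: 0.43 × 3 = 1.29
CYP2E1: 0.3 × 0.38 = 0.114
Other: 0.15 (unchanged)
New clearance relative to baseline: 0.336 + 1.29 + 0.114 + 0.15 = 1.89.
Steady-state concentration ∝ 1/CL: new value = 42.0 / 1.89 = 22.2 μg/mL.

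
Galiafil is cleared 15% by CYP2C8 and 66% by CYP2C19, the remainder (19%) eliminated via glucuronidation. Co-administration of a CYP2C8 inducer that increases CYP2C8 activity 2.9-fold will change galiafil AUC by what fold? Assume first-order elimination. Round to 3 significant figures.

0.778

CYP2C8: 0.15 × 2.9 = 0.435
CYP2C19: 0.66 (unchanged)
Other: 0.19 (unchanged)
Relative clearance = 0.435 + 0.66 + 0.19 = 1.285.
AUC is inversely proportional to clearance, so the fold-change is 1 / 1.285 = 0.778.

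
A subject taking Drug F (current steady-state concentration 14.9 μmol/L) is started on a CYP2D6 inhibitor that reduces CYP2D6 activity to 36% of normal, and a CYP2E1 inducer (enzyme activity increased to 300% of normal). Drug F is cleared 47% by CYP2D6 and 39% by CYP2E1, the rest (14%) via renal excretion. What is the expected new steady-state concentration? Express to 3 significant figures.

10.1 μmol/L

CYP2D6: 0.47 × 0.36 = 0.1692
CYP2E1: 0.39 × 3 = 1.17
Other: 0.14 (unchanged)
CL_new/CL_old = 0.1692 + 1.17 + 0.14 = 1.4792.
Dividing the baseline by the relative clearance: 14.9 / 1.4792 = 10.1 μmol/L.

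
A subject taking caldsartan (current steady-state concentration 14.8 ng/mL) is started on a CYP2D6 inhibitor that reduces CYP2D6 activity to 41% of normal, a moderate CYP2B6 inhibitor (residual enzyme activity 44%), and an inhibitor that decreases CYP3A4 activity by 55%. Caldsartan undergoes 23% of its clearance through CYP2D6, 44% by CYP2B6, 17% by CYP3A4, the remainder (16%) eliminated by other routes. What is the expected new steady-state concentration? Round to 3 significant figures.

28.2 ng/mL

The CYP2D6 pathway (23% of clearance) falls to 0.41× activity: 0.23 × 0.41 = 0.0943.
The CYP2B6 pathway (44% of clearance) is reduced to 0.44× activity: 0.44 × 0.44 = 0.1936.
The CYP3A4 pathway (17% of clearance) falls to 0.45× activity: 0.17 × 0.45 = 0.0765.
The remaining 16% of clearance is unaffected.
CL_new/CL_old = 0.0943 + 0.1936 + 0.0765 + 0.16 = 0.5244.
Dividing the baseline by the relative clearance: 14.8 / 0.5244 = 28.2 ng/mL.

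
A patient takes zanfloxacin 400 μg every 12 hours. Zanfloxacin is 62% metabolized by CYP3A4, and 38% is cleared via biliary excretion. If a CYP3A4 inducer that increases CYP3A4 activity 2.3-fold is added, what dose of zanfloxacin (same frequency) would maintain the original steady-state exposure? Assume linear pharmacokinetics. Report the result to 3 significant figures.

722 μg

CYP3A4: 0.62 × 2.3 = 1.426
Other: 0.38 (unchanged)
CL_new/CL_old = 1.426 + 0.38 = 1.806.
Exposure is unchanged when dose changes in proportion to clearance. New dose = 400 μg × 1.806 = 722 μg.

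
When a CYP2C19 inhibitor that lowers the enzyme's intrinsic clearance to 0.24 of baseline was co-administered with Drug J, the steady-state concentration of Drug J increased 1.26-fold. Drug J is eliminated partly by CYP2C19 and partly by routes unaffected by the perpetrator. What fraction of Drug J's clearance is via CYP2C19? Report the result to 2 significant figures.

CL'/CL = 1 / 1.26 = 0.7937
0.24·fm + (1 − fm) = 0.7937
fm = (0.7937 − 1) / (0.24 − 1) = 0.27

0.27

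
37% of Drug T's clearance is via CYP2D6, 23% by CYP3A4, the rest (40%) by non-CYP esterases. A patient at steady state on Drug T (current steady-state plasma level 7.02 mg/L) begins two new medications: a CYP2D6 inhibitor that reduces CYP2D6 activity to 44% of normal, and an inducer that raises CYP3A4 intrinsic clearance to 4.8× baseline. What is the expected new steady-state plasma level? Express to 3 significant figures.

The CYP2D6 pathway (37% of clearance) is reduced to 0.44× activity: 0.37 × 0.44 = 0.1628.
The CYP3A4 pathway (23% of clearance) rises to 4.8× activity: 0.23 × 4.8 = 1.104.
Non-CYP routes (40%) are unchanged.
Relative clearance = 0.1628 + 1.104 + 0.4 = 1.6668.
Steady-state plasma level ∝ 1/CL: new value = 7.02 / 1.6668 = 4.21 mg/L.

4.21 mg/L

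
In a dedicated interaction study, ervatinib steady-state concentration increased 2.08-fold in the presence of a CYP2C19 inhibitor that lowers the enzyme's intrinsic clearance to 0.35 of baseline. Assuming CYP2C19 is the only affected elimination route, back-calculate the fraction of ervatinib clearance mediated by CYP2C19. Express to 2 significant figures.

Write x for the fraction cleared via CYP2C19. The observed steady-state concentration change means clearance fell to 1/2.08 = 0.4808 of baseline.
Only the CYP2C19 route changed, so 0.4808 = x·0.35 + (1 − x), giving x = 0.80.

0.80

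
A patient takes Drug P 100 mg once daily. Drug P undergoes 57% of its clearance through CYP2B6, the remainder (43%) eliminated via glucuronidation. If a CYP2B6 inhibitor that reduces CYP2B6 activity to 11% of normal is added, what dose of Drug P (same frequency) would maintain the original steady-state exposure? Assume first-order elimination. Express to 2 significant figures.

49 mg

The CYP2B6 pathway (57% of clearance) drops to 0.11× activity: 0.57 × 0.11 = 0.0627.
The remaining 43% of clearance is unaffected.
Relative clearance = 0.0627 + 0.43 = 0.4927.
Css,avg = (dose rate)/CL, so holding Css fixed requires dose ∝ CL: 100 × 0.4927 = 49 mg.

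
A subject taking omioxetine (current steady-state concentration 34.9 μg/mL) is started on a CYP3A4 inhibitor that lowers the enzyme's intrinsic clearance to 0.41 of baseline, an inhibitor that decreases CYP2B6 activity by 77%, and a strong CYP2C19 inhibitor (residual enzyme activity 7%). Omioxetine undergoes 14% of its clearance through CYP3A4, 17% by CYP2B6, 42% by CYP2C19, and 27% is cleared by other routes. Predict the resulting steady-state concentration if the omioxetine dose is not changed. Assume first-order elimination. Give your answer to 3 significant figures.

CYP3A4: 0.14 × 0.41 = 0.0574
CYP2B6: 0.17 × 0.23 = 0.0391
CYP2C19: 0.42 × 0.07 = 0.0294
Other: 0.27 (unchanged)
CL_new/CL_old = 0.0574 + 0.0391 + 0.0294 + 0.27 = 0.3959.
New steady-state concentration = 34.9 / 0.3959 = 88.2 μg/mL (concentration scales inversely with clearance).

88.2 μg/mL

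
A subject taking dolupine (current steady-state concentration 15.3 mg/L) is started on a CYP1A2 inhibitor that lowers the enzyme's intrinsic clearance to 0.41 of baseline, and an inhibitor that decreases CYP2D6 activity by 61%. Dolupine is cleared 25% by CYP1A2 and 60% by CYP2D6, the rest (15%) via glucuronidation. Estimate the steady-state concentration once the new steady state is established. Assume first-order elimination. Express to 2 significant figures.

The CYP1A2 pathway (25% of clearance) falls to 0.41× activity: 0.25 × 0.41 = 0.1025.
The CYP2D6 pathway (60% of clearance) is reduced to 0.39× activity: 0.6 × 0.39 = 0.234.
Non-CYP routes (15%) are unchanged.
New clearance relative to baseline: 0.1025 + 0.234 + 0.15 = 0.4865.
New steady-state concentration = 15.3 / 0.4865 = 31 mg/L (concentration scales inversely with clearance).

31 mg/L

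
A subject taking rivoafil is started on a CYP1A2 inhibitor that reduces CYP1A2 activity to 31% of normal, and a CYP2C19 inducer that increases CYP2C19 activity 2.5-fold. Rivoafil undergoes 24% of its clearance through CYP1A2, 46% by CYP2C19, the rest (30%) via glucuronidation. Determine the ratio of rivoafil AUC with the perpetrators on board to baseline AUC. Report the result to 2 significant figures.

The CYP1A2 pathway (24% of clearance) drops to 0.31× activity: 0.24 × 0.31 = 0.0744.
The CYP2C19 pathway (46% of clearance) increases to 2.5× activity: 0.46 × 2.5 = 1.15.
The remaining 30% of clearance is unaffected.
CL_new/CL_old = 0.0744 + 1.15 + 0.3 = 1.5244.
Because AUC varies inversely with clearance, the combined effect is 1 / 1.5244 = 0.66.

0.66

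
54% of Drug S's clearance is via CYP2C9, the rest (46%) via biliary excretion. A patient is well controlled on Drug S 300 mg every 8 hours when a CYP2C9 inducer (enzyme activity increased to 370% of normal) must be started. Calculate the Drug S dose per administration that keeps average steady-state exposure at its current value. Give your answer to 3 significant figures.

737 mg

The CYP2C9 pathway (54% of clearance) rises to 3.7× activity: 0.54 × 3.7 = 1.998.
Non-CYP routes (46%) are unchanged.
New clearance relative to baseline: 1.998 + 0.46 = 2.458.
Css,avg = (dose rate)/CL, so holding Css fixed requires dose ∝ CL: 300 × 2.458 = 737 mg.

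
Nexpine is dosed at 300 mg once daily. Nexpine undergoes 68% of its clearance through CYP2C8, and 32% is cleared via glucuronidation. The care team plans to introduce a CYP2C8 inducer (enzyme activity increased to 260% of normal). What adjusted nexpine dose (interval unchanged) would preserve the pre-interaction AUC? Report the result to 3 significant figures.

The CYP2C8 pathway (68% of clearance) is boosted to 2.6× activity: 0.68 × 2.6 = 1.768.
Non-CYP routes (32%) are unchanged.
CL_new/CL_old = 1.768 + 0.32 = 2.088.
Exposure is unchanged when dose changes in proportion to clearance. New dose = 300 mg × 2.088 = 626 mg.

626 mg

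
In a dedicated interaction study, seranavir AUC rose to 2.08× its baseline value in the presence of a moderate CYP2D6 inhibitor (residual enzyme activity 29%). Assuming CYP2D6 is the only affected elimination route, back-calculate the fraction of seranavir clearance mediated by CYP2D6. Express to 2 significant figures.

CL'/CL = 1 / 2.08 = 0.4808
0.29·fm + (1 − fm) = 0.4808
fm = (0.4808 − 1) / (0.29 − 1) = 0.73

0.73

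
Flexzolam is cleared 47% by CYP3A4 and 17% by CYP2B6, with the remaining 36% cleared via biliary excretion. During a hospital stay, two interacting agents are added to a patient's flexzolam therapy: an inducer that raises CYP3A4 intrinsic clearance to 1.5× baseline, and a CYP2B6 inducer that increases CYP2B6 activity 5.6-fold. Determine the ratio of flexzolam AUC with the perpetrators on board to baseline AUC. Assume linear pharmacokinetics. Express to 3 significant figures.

0.496

The CYP3A4 pathway (47% of clearance) is boosted to 1.5× activity: 0.47 × 1.5 = 0.705.
The CYP2B6 pathway (17% of clearance) is boosted to 5.6× activity: 0.17 × 5.6 = 0.952.
Non-CYP routes (36%) are unchanged.
New clearance relative to baseline: 0.705 + 0.952 + 0.36 = 2.017.
Net AUC ratio = 1 / 2.017 = 0.496.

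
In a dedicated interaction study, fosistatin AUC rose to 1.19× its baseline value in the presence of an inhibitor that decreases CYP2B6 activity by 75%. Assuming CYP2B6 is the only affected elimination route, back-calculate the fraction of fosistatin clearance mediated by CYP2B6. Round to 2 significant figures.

Let x = fm,CYP2B6. Because AUC ∝ 1/CL, relative clearance fell to 1/1.19 = 0.8403.
Setting x·0.25 + (1 − x) = 0.8403 and solving: x = (0.8403 − 1)/(0.25 − 1) = 0.21.

0.21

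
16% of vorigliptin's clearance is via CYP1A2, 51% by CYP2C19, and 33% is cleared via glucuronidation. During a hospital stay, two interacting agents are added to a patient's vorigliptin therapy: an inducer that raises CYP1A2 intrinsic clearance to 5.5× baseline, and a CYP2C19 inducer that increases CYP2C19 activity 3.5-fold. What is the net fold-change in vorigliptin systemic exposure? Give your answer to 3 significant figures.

The CYP1A2 pathway (16% of clearance) rises to 5.5× activity: 0.16 × 5.5 = 0.88.
The CYP2C19 pathway (51% of clearance) rises to 3.5× activity: 0.51 × 3.5 = 1.785.
The remaining 33% of clearance is unaffected.
New clearance relative to baseline: 0.88 + 1.785 + 0.33 = 2.995.
Systemic exposure ∝ 1/CL: fold-change = 1 / 2.995 = 0.334.

0.334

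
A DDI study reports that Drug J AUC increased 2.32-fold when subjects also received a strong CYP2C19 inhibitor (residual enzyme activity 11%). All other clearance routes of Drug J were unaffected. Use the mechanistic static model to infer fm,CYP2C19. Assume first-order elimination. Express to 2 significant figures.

Write x for the fraction cleared via CYP2C19. The observed AUC change means clearance fell to 1/2.32 = 0.431 of baseline.
Setting x·0.11 + (1 − x) = 0.431 and solving: x = (0.431 − 1)/(0.11 − 1) = 0.64.

0.64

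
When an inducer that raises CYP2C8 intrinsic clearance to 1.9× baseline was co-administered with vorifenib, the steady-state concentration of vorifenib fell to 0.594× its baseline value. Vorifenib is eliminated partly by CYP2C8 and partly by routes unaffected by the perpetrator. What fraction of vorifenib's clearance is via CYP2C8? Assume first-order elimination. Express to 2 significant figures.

Write x for the fraction cleared via CYP2C8. The observed steady-state concentration change means clearance rose to 1/0.594 = 1.684 of baseline.
Only the CYP2C8 route changed, so 1.684 = x·1.9 + (1 − x), giving x = 0.76.

0.76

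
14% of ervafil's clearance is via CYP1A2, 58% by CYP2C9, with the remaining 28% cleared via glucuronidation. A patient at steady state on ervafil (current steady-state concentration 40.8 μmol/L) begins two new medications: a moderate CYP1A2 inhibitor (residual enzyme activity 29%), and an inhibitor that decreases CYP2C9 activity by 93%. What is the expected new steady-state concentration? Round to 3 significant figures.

113 μmol/L

CYP1A2: 0.14 × 0.29 = 0.0406
CYP2C9: 0.58 × 0.07 = 0.0406
Other: 0.28 (unchanged)
Relative clearance = 0.0406 + 0.0406 + 0.28 = 0.3612.
Dividing the baseline by the relative clearance: 40.8 / 0.3612 = 113 μmol/L.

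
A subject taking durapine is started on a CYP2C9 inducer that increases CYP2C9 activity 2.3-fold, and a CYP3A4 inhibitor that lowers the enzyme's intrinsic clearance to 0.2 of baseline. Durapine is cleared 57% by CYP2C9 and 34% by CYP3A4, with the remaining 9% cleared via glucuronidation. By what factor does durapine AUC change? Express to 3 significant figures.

0.681

The CYP2C9 pathway (57% of clearance) rises to 2.3× activity: 0.57 × 2.3 = 1.311.
The CYP3A4 pathway (34% of clearance) is reduced to 0.2× activity: 0.34 × 0.2 = 0.068.
The remaining 9% of clearance is unaffected.
Relative clearance = 1.311 + 0.068 + 0.09 = 1.469.
Net AUC ratio = 1 / 1.469 = 0.681.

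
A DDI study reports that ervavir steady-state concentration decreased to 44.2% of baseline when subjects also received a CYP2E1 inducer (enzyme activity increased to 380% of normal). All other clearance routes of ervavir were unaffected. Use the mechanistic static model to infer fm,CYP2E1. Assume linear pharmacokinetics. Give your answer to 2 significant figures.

Let x = fm,CYP2E1. Because steady-state concentration ∝ 1/CL, relative clearance rose to 1/0.442 = 2.262.
Setting x·3.8 + (1 − x) = 2.262 and solving: x = (2.262 − 1)/(3.8 − 1) = 0.45.

0.45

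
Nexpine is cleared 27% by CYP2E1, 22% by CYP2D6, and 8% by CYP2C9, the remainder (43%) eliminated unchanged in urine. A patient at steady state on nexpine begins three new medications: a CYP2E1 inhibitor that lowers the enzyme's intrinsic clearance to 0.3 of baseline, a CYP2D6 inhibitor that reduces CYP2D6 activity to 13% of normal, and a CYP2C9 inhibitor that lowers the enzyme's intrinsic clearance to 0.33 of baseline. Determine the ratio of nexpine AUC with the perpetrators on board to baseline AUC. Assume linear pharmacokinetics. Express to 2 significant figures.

The CYP2E1 pathway (27% of clearance) is reduced to 0.3× activity: 0.27 × 0.3 = 0.081.
The CYP2D6 pathway (22% of clearance) falls to 0.13× activity: 0.22 × 0.13 = 0.0286.
The CYP2C9 pathway (8% of clearance) falls to 0.33× activity: 0.08 × 0.33 = 0.0264.
Non-CYP routes (43%) are unchanged.
New clearance relative to baseline: 0.081 + 0.0286 + 0.0264 + 0.43 = 0.566.
Because AUC varies inversely with clearance, the combined effect is 1 / 0.566 = 1.8.

1.8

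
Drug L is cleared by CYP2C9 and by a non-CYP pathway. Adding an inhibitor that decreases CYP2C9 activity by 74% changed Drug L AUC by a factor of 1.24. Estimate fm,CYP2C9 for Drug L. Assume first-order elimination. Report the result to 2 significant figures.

Write x for the fraction cleared via CYP2C9. The observed AUC change means clearance fell to 1/1.24 = 0.8065 of baseline.
Setting x·0.26 + (1 − x) = 0.8065 and solving: x = (0.8065 − 1)/(0.26 − 1) = 0.26.

0.26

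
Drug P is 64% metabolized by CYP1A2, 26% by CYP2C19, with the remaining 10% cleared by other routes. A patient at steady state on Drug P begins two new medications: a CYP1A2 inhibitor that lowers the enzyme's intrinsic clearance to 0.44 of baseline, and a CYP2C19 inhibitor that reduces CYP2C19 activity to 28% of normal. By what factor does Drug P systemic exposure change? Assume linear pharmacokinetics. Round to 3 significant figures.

CYP1A2: 0.64 × 0.44 = 0.2816
CYP2C19: 0.26 × 0.28 = 0.0728
Other: 0.1 (unchanged)
New clearance relative to baseline: 0.2816 + 0.0728 + 0.1 = 0.4544.
Systemic exposure ∝ 1/CL: fold-change = 1 / 0.4544 = 2.20.

2.20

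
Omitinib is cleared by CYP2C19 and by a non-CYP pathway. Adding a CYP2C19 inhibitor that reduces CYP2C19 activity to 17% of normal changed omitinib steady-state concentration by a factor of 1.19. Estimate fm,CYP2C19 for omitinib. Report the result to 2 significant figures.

0.19

Let x = fm,CYP2C19. Because steady-state concentration ∝ 1/CL, relative clearance fell to 1/1.19 = 0.8403.
Setting x·0.17 + (1 − x) = 0.8403 and solving: x = (0.8403 − 1)/(0.17 − 1) = 0.19.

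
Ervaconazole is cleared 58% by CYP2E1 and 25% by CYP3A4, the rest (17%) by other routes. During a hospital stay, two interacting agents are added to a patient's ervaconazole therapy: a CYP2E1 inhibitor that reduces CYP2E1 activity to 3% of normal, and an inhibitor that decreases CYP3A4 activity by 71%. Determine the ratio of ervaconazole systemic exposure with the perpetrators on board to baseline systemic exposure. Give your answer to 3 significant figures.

3.85

The CYP2E1 pathway (58% of clearance) falls to 0.03× activity: 0.58 × 0.03 = 0.0174.
The CYP3A4 pathway (25% of clearance) is reduced to 0.29× activity: 0.25 × 0.29 = 0.0725.
Non-CYP routes (17%) are unchanged.
New clearance relative to baseline: 0.0174 + 0.0725 + 0.17 = 0.2599.
Because systemic exposure varies inversely with clearance, the combined effect is 1 / 0.2599 = 3.85.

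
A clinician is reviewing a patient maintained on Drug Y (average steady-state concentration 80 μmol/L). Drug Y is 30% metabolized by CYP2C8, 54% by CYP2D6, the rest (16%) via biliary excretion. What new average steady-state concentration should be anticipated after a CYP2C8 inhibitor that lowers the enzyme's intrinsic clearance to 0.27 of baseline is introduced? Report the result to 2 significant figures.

1.0 × 10² μmol/L

The CYP2C8 pathway (30% of clearance) falls to 0.27× activity: 0.3 × 0.27 = 0.081.
CYP2D6 (54%) and the residual 16% are unaffected.
New clearance relative to baseline: 0.081 + 0.54 + 0.16 = 0.781.
New average steady-state concentration = baseline ÷ relative clearance = 80 / 0.781 = 1.0 × 10² μmol/L.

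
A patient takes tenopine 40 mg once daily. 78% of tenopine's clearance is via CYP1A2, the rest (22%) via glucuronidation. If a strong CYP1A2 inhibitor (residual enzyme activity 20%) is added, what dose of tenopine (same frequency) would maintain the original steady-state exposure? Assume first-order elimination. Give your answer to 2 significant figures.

CYP1A2: 0.78 × 0.2 = 0.156
Other: 0.22 (unchanged)
New clearance relative to baseline: 0.156 + 0.22 = 0.376.
To maintain the same steady-state level, dose must scale with clearance: new dose = 40 × 0.376 = 15 mg.

15 mg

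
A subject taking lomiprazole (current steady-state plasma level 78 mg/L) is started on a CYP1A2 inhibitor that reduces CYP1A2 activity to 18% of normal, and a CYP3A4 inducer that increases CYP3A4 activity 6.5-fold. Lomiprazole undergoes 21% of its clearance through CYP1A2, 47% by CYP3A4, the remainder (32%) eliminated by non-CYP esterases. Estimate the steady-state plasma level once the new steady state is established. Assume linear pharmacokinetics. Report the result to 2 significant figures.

23 mg/L

The CYP1A2 pathway (21% of clearance) drops to 0.18× activity: 0.21 × 0.18 = 0.0378.
The CYP3A4 pathway (47% of clearance) increases to 6.5× activity: 0.47 × 6.5 = 3.055.
Non-CYP routes (32%) are unchanged.
CL_new/CL_old = 0.0378 + 3.055 + 0.32 = 3.4128.
Dividing the baseline by the relative clearance: 78 / 3.4128 = 23 mg/L.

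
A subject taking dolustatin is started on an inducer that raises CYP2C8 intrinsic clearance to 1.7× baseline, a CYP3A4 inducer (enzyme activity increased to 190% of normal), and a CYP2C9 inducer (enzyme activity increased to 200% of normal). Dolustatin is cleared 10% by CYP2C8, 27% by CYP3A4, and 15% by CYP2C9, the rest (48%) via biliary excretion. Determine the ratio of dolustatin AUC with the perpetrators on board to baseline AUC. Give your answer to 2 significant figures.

0.68

The CYP2C8 pathway (10% of clearance) increases to 1.7× activity: 0.1 × 1.7 = 0.17.
The CYP3A4 pathway (27% of clearance) increases to 1.9× activity: 0.27 × 1.9 = 0.513.
The CYP2C9 pathway (15% of clearance) rises to 2× activity: 0.15 × 2 = 0.3.
The remaining 48% of clearance is unaffected.
New clearance relative to baseline: 0.17 + 0.513 + 0.3 + 0.48 = 1.463.
Because AUC varies inversely with clearance, the combined effect is 1 / 1.463 = 0.68.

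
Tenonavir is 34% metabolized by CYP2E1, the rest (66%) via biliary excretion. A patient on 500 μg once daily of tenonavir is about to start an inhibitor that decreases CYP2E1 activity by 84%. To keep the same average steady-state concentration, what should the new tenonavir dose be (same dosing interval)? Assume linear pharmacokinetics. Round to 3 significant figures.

The CYP2E1 pathway (34% of clearance) drops to 0.16× activity: 0.34 × 0.16 = 0.0544.
The remaining 66% of clearance is unaffected.
New clearance relative to baseline: 0.0544 + 0.66 = 0.7144.
To maintain the same steady-state level, dose must scale with clearance: new dose = 500 × 0.7144 = 357 μg.

357 μg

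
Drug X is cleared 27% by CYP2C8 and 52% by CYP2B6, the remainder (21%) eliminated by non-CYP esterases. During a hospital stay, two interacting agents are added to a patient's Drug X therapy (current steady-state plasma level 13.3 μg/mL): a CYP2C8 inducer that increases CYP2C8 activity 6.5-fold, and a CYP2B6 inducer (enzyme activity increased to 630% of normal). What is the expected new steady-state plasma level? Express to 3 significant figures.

The CYP2C8 pathway (27% of clearance) rises to 6.5× activity: 0.27 × 6.5 = 1.755.
The CYP2B6 pathway (52% of clearance) is boosted to 6.3× activity: 0.52 × 6.3 = 3.276.
Non-CYP routes (21%) are unchanged.
CL_new/CL_old = 1.755 + 3.276 + 0.21 = 5.241.
Dividing the baseline by the relative clearance: 13.3 / 5.241 = 2.54 μg/mL.

2.54 μg/mL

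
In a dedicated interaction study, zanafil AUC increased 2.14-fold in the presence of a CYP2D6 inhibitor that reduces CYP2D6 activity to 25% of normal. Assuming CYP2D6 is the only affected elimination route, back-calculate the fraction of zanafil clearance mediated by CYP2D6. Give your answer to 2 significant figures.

0.71

CL'/CL = 1 / 2.14 = 0.4673
0.25·fm + (1 − fm) = 0.4673
fm = (0.4673 − 1) / (0.25 − 1) = 0.71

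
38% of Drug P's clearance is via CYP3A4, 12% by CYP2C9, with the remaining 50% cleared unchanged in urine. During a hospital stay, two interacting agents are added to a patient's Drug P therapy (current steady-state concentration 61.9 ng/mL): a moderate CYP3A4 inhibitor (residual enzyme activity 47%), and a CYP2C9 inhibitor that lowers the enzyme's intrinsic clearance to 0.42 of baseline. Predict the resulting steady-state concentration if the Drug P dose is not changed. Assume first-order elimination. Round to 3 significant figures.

The CYP3A4 pathway (38% of clearance) falls to 0.47× activity: 0.38 × 0.47 = 0.1786.
The CYP2C9 pathway (12% of clearance) drops to 0.42× activity: 0.12 × 0.42 = 0.0504.
Non-CYP routes (50%) are unchanged.
CL_new/CL_old = 0.1786 + 0.0504 + 0.5 = 0.729.
Dividing the baseline by the relative clearance: 61.9 / 0.729 = 84.9 ng/mL.

84.9 ng/mL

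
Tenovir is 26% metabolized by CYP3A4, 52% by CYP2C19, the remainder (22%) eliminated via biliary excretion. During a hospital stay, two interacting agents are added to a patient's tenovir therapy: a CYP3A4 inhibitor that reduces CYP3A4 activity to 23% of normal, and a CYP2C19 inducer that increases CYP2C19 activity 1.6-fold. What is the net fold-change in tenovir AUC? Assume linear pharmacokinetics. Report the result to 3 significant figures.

0.899

The CYP3A4 pathway (26% of clearance) is reduced to 0.23× activity: 0.26 × 0.23 = 0.0598.
The CYP2C19 pathway (52% of clearance) increases to 1.6× activity: 0.52 × 1.6 = 0.832.
Non-CYP routes (22%) are unchanged.
Relative clearance = 0.0598 + 0.832 + 0.22 = 1.1118.
Because AUC varies inversely with clearance, the combined effect is 1 / 1.1118 = 0.899.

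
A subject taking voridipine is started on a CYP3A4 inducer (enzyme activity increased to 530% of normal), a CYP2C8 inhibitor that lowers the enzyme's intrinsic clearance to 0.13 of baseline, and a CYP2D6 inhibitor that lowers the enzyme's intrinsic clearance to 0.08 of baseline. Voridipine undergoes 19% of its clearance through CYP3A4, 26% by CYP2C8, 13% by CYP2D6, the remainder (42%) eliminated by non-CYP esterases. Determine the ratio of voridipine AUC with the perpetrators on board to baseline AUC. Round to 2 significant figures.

The CYP3A4 pathway (19% of clearance) is boosted to 5.3× activity: 0.19 × 5.3 = 1.007.
The CYP2C8 pathway (26% of clearance) is reduced to 0.13× activity: 0.26 × 0.13 = 0.0338.
The CYP2D6 pathway (13% of clearance) is reduced to 0.08× activity: 0.13 × 0.08 = 0.0104.
The remaining 42% of clearance is unaffected.
CL_new/CL_old = 1.007 + 0.0338 + 0.0104 + 0.42 = 1.4712.
AUC ∝ 1/CL: fold-change = 1 / 1.4712 = 0.68.

0.68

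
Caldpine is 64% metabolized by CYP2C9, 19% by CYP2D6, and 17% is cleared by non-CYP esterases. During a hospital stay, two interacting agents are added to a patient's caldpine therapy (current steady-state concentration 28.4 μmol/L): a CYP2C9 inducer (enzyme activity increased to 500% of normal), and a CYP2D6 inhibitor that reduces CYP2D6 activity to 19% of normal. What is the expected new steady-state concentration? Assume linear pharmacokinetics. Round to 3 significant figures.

The CYP2C9 pathway (64% of clearance) is boosted to 5× activity: 0.64 × 5 = 3.2.
The CYP2D6 pathway (19% of clearance) is reduced to 0.19× activity: 0.19 × 0.19 = 0.0361.
The remaining 17% of clearance is unaffected.
Relative clearance = 3.2 + 0.0361 + 0.17 = 3.4061.
Dividing the baseline by the relative clearance: 28.4 / 3.4061 = 8.34 μmol/L.

8.34 μmol/L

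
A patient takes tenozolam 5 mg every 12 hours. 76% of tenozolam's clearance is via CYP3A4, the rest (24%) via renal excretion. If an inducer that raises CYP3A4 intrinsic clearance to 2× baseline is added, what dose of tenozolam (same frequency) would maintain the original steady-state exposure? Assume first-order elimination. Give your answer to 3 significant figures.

CYP3A4: 0.76 × 2 = 1.52
Other: 0.24 (unchanged)
Relative clearance = 1.52 + 0.24 = 1.76.
Exposure is unchanged when dose changes in proportion to clearance. New dose = 5 mg × 1.76 = 8.80 mg.

8.80 mg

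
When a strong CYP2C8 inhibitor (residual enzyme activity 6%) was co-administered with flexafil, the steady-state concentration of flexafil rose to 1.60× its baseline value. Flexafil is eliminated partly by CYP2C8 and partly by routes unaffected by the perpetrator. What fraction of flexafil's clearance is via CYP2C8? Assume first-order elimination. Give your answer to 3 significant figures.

CL'/CL = 1 / 1.60 = 0.625
0.06·fm + (1 − fm) = 0.625
fm = (0.625 − 1) / (0.06 − 1) = 0.399

0.399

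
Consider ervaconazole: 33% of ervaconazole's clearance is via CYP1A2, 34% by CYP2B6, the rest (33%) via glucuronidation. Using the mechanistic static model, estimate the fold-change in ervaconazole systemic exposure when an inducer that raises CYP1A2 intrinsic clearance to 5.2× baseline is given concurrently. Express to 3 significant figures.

0.419

The CYP1A2 pathway (33% of clearance) is boosted to 5.2× activity: 0.33 × 5.2 = 1.716.
CYP2B6 (34%) and the residual 33% are unaffected.
CL_new/CL_old = 1.716 + 0.34 + 0.33 = 2.386.
Systemic exposure ratio = CL_old/CL_new = 1 / 2.386 = 0.419.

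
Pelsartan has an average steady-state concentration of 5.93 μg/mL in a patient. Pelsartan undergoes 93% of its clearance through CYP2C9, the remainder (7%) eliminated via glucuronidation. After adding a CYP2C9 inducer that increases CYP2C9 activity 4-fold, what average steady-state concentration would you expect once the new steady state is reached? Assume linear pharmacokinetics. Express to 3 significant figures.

The CYP2C9 pathway (93% of clearance) increases to 4× activity: 0.93 × 4 = 3.72.
Non-CYP routes (7%) are unchanged.
CL_new/CL_old = 3.72 + 0.07 = 3.79.
New average steady-state concentration = baseline ÷ relative clearance = 5.93 / 3.79 = 1.56 μg/mL.

1.56 μg/mL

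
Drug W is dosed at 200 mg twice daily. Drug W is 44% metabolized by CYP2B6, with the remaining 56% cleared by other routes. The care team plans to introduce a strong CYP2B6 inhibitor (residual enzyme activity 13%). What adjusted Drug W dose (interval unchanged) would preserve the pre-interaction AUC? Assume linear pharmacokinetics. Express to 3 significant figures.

123 mg

The CYP2B6 pathway (44% of clearance) is reduced to 0.13× activity: 0.44 × 0.13 = 0.0572.
Non-CYP routes (56%) are unchanged.
Relative clearance = 0.0572 + 0.56 = 0.6172.
To maintain the same steady-state level, dose must scale with clearance: new dose = 200 × 0.6172 = 123 mg.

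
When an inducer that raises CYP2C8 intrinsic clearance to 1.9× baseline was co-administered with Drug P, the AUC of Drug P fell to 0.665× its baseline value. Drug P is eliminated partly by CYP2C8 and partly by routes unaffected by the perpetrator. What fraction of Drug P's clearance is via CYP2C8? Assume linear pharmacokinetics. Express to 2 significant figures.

Let fm be the CYP2C8 fraction. New clearance relative to baseline = fm × 1.9 + (1 − fm).
AUC ratio = 1 / (new CL fraction), so new CL fraction = 1 / 0.665 = 1.504.
fm × 1.9 + 1 − fm = 1.504  ⇒  fm × (1.9 − 1) = 0.5038  ⇒  fm = 0.56.

0.56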